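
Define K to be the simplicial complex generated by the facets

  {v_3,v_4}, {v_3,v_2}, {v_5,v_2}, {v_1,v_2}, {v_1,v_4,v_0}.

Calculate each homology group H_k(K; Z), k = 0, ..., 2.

H_0 = Z,  H_1 = Z,  H_2 = 0.

We work with the vertex ordering v_0 < v_1 < v_2 < v_3 < v_4 < v_5. The simplices of K, each written with vertices in increasing order, are:

  0-simplices (6): [v_0], [v_1], [v_2], [v_3], [v_4], [v_5]
  1-simplices (7): [v_0,v_1], [v_0,v_4], [v_1,v_2], [v_1,v_4], [v_2,v_3], [v_2,v_5], [v_3,v_4]
  2-simplices (1): [v_0,v_1,v_4]

so the chain groups are C_0 ≅ Z^6, C_1 ≅ Z^7, C_2 ≅ Z^1.

The boundary map ∂_1: C_1 → C_0 sends each edge [p,q] (with p < q) to q − p. For instance
  ∂[v_1,v_4] = [v_4] − [v_1].
As a 6×7 matrix over Z this has rank 5, with invariant factors (1,1,1,1,1).

The boundary map ∂_2: C_2 → C_1 acts by ∂[p,q,r] = [q,r] − [p,r] + [p,q]. For instance
  ∂[v_0,v_1,v_4] = [v_1,v_4] − [v_0,v_4] + [v_0,v_1].
The 7×1 boundary matrix has rank 1 and Smith normal form diag(1).

Now H_k = ker ∂_k / im ∂_{k+1}, so:

  H_0: rank C_0 − rank ∂_1 = 6 − 5 = 1, and the invariant factors of ∂_1 are all 1, so H_0 = Z.
  H_1: rank ker ∂_1 − rank ∂_2 = (7 − 5) − 1 = 1, and the invariant factors of ∂_2 are all 1, so H_1 = Z.
  H_2: rank ker ∂_2 − rank ∂_3 = (1 − 1) − 0 = 0, and there is no ∂_3, so H_2 = 0.

As a check, the Euler characteristic is 6 − 7 + 1 = 0, which agrees with 1 − 1 + 0 = 0.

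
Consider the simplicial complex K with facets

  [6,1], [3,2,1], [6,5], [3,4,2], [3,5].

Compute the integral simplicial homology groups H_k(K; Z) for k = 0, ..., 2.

H_0 = Z,  H_1 = Z,  H_2 = 0.

K has 6 vertices, 8 edges, 2 triangles.
rank ∂_0 = 0, rank ∂_1 = 5 ⇒ b_0 = 6 − 0 − 5 = 1; all invariant factors of ∂_1 are 1 so no torsion. So H_0 ≅ Z.
rank ∂_1 = 5, rank ∂_2 = 2 ⇒ b_1 = 8 − 5 − 2 = 1; all invariant factors of ∂_2 are 1 so no torsion. So H_1 ≅ Z.
rank ∂_2 = 2, rank ∂_3 = 0 ⇒ b_2 = 2 − 2 − 0 = 0. So H_2 ≅ 0.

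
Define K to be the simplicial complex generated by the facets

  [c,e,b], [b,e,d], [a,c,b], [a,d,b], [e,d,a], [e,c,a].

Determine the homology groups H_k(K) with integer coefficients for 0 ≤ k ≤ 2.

H_0 = Z,  H_1 = 0,  H_2 = Z.

K has 5 vertices, 9 edges, 6 triangles.
rank ∂_0 = 0, rank ∂_1 = 4 ⇒ b_0 = 5 − 0 − 4 = 1; all invariant factors of ∂_1 are 1 so no torsion. So H_0 = Z.
rank ∂_1 = 4, rank ∂_2 = 5 ⇒ b_1 = 9 − 4 − 5 = 0; all invariant factors of ∂_2 are 1 so no torsion. So H_1 = 0.
rank ∂_2 = 5, rank ∂_3 = 0 ⇒ b_2 = 6 − 5 − 0 = 1. So H_2 = Z.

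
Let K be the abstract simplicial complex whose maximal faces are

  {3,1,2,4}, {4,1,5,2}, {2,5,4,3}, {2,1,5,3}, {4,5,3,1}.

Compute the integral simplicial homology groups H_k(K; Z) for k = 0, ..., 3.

H_0 ≅ Z,  H_1 = 0,  H_2 = 0,  H_3 ≅ Z.

Fix the vertex order 1 < 2 < 3 < 4 < 5 and write every simplex with vertices in increasing order. Then dim K = 3 and the simplices of K are:

  0-simplices (5): [1], [2], [3], [4], [5]
  1-simplices (10): [1,2], [1,3], [1,4], [1,5], [2,3], [2,4], [2,5], [3,4], [3,5], [4,5]
  2-simplices (10): [1,2,3], [1,2,4], [1,2,5], [1,3,4], [1,3,5], [1,4,5], [2,3,4], [2,3,5], [2,4,5], [3,4,5]
  3-simplices (5): [1,2,3,4], [1,2,3,5], [1,2,4,5], [1,3,4,5], [2,3,4,5]

so the chain groups are C_0 ≅ Z^5, C_1 ≅ Z^10, C_2 ≅ Z^10, C_3 ≅ Z^5.

The boundary map ∂_1: C_1 → C_0 is given by ∂[p,q] = [q] − [p]. For instance
  ∂[3,5] = [5] − [3].
As a 5×10 matrix over Z this has rank 4, with invariant factors (1,1,1,1).

The boundary map ∂_2: C_2 → C_1 sends each 2-simplex [p,q,r] to [q,r] − [p,r] + [p,q]. For instance
  ∂[1,4,5] = [4,5] − [1,5] + [1,4],
  ∂[1,2,4] = [2,4] − [1,4] + [1,2].
This gives a 10×10 integer matrix of rank 6; reducing to Smith normal form yields diagonal entries (1,1,1,1,1,1).

The boundary map ∂_3: C_3 → C_2 sends each 3-simplex σ to the alternating sum Σ_i (−1)^i (σ with its i-th vertex removed). For instance
  ∂[1,3,4,5] = [3,4,5] − [1,4,5] + [1,3,5] − [1,3,4],
  ∂[1,2,4,5] = [2,4,5] − [1,4,5] + [1,2,5] − [1,2,4].
This gives a 10×5 integer matrix of rank 4; reducing to Smith normal form yields diagonal entries (1,1,1,1).

Computing H_k = (kernel of ∂_k) / (image of ∂_{k+1}):

  H_0: rank C_0 − rank ∂_1 = 5 − 4 = 1, and the invariant factors of ∂_1 are all 1, so H_0 = Z.
  H_1: rank ker ∂_1 − rank ∂_2 = (10 − 4) − 6 = 0, and the invariant factors of ∂_2 are all 1, so H_1 = 0.
  H_2: rank ker ∂_2 − rank ∂_3 = (10 − 6) − 4 = 0, and the invariant factors of ∂_3 are all 1, so H_2 = 0.
  H_3: rank ker ∂_3 − rank ∂_4 = (5 − 4) − 0 = 1, and there is no ∂_4, so H_3 = Z.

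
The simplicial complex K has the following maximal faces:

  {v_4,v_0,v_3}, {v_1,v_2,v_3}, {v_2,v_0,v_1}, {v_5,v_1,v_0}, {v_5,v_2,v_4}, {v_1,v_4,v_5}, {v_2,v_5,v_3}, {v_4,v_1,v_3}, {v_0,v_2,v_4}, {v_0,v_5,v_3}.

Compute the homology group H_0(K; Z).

H_0 = Z.

Fix the vertex order v_0 < v_1 < v_2 < v_3 < v_4 < v_5 and write every simplex with vertices in increasing order. Then dim K = 2 and the simplices of K are:

  0-simplices (6): [v_0], [v_1], [v_2], [v_3], [v_4], [v_5]
  1-simplices (15): (15 of them)
  2-simplices (10): [v_0,v_1,v_2], [v_0,v_1,v_5], [v_0,v_2,v_4], [v_0,v_3,v_4], [v_0,v_3,v_5], [v_1,v_2,v_3], [v_1,v_3,v_4], [v_1,v_4,v_5], [v_2,v_3,v_5], [v_2,v_4,v_5]

giving chain groups C_0 ≅ Z^6, C_1 ≅ Z^15, C_2 ≅ Z^10.

The boundary map ∂_1: C_1 → C_0 is given by ∂[p,q] = [q] − [p]. For instance
  ∂[v_3,v_5] = [v_5] − [v_3].
The 6×15 boundary matrix has rank 5 and Smith normal form diag(1,1,1,1,1).

The boundary map ∂_2: C_2 → C_1 acts by ∂[p,q,r] = [q,r] − [p,r] + [p,q]. For instance
  ∂[v_2,v_4,v_5] = [v_4,v_5] − [v_2,v_5] + [v_2,v_4],
  ∂[v_1,v_4,v_5] = [v_4,v_5] − [v_1,v_5] + [v_1,v_4].
This gives a 15×10 integer matrix of rank 10; reducing to Smith normal form yields diagonal entries (1,1,1,1,1,1,1,1,1,2).

From H_k ≅ ker(∂_k) / im(∂_{k+1}) we obtain:

  H_0: rank C_0 − rank ∂_1 = 6 − 5 = 1, and the invariant factors of ∂_1 are all 1, so H_0 ≅ Z.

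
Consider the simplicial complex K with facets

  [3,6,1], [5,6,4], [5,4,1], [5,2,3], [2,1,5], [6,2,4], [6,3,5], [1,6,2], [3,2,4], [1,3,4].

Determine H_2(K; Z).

K has 6 vertices, 15 edges, 10 triangles.
rank ∂_2 = 10, rank ∂_3 = 0 ⇒ b_2 = 10 − 10 − 0 = 0. So H_2 ≅ 0.

H_2 ≅ 0.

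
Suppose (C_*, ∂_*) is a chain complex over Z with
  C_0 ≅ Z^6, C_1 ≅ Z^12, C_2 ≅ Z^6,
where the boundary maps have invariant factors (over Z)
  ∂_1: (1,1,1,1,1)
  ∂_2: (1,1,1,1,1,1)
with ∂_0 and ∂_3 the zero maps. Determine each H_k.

H_0: b_0 = 6 − 0 − 5 = 1; torsion from ∂_1 factors > 1: none. So H_0 = Z.
H_1: b_1 = 12 − 5 − 6 = 1; torsion from ∂_2 factors > 1: none. So H_1 = Z.
H_2: b_2 = 6 − 6 − 0 = 0; torsion from ∂_3 factors > 1: none. So H_2 = 0.

H_0 = Z,  H_1 = Z,  H_2 = 0.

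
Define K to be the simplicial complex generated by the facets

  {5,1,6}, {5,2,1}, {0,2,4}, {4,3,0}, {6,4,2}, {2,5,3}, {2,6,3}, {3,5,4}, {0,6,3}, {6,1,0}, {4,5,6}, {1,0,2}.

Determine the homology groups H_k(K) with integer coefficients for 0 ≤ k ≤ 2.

H_0 = Z,  H_1 = Z/2Z,  H_2 = 0.

We work with the vertex ordering 0 < 1 < 2 < 3 < 4 < 5 < 6. The simplices of K, each written with vertices in increasing order, are:

  0-simplices (7): [0], [1], [2], [3], [4], [5], [6]
  1-simplices (18): [0,1], [0,2], [0,3], [0,4], [0,6], [1,2], [1,5], [1,6], [2,3], [2,4], [2,5], [2,6], [3,4], [3,5], [3,6], [4,5], [4,6], [5,6]
  2-simplices (12): [0,1,2], [0,1,6], [0,2,4], [0,3,4], [0,3,6], [1,2,5], [1,5,6], [2,3,5], [2,3,6], [2,4,6], [3,4,5], [4,5,6]

Hence C_0 ≅ Z^7, C_1 ≅ Z^18, C_2 ≅ Z^12.

The boundary map ∂_1: C_1 → C_0 is given by ∂[p,q] = [q] − [p]. For instance
  ∂[2,5] = [5] − [2].
As a 7×18 matrix over Z this has rank 6, with invariant factors (1,1,1,1,1,1).

The boundary map ∂_2: C_2 → C_1 sends each 2-simplex [p,q,r] to [q,r] − [p,r] + [p,q]. For instance
  ∂[0,3,4] = [3,4] − [0,4] + [0,3],
  ∂[0,3,6] = [3,6] − [0,6] + [0,3].
As a 18×12 matrix over Z this has rank 12, with invariant factors (1,1,1,1,1,1,1,1,1,1,1,2).

Reading off H_k = ker ∂_k / im ∂_{k+1}:

  H_0: rank C_0 − rank ∂_1 = 7 − 6 = 1, and the invariant factors of ∂_1 are all 1, so H_0 = Z.
  H_1: rank ker ∂_1 − rank ∂_2 = (18 − 6) − 12 = 0, and ∂_2 has invariant factor 2 > 1, so H_1 = Z/2Z.
  H_2: rank ker ∂_2 − rank ∂_3 = (12 − 12) − 0 = 0, and there is no ∂_3, so H_2 = 0.

As a check, the Euler characteristic is 7 − 18 + 12 = 1, which agrees with 1 − 0 + 0 = 1.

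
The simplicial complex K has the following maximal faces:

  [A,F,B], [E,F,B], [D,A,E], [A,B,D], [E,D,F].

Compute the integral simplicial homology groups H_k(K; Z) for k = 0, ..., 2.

H_0 ≅ Z,  H_1 ≅ Z,  H_2 = 0.

Take the total order A < B < D < E < F on the vertex set. Then K (dimension 2) consists of the simplices:

  0-simplices (5): A, B, D, E, F
  1-simplices (10): AB, AD, AE, AF, BD, BE, BF, DE, DF, EF
  2-simplices (5): ABD, ABF, ADE, BEF, DEF

Hence C_0 ≅ Z^5, C_1 ≅ Z^10, C_2 ≅ Z^5.

Boundary ∂_1: C_1 → C_0 sends each edge [p,q] (with p < q) to q − p. For instance
  ∂BE = E − B.
As a 5×10 matrix over Z this has rank 4, with invariant factors (1,1,1,1).

The boundary map ∂_2: C_2 → C_1 acts by ∂[p,q,r] = [q,r] − [p,r] + [p,q]. For instance
  ∂ADE = DE − AE + AD,
  ∂ABF = BF − AF + AB.
This gives a 10×5 integer matrix of rank 5; reducing to Smith normal form yields diagonal entries (1,1,1,1,1).

Reading off H_k = ker ∂_k / im ∂_{k+1}:

  H_0: rank C_0 − rank ∂_1 = 5 − 4 = 1, and the invariant factors of ∂_1 are all 1, so H_0 ≅ Z.
  H_1: rank ker ∂_1 − rank ∂_2 = (10 − 4) − 5 = 1, and the invariant factors of ∂_2 are all 1, so H_1 ≅ Z.
  H_2: rank ker ∂_2 − rank ∂_3 = (5 − 5) − 0 = 0, and there is no ∂_3, so H_2 ≅ 0.

As a check, the Euler characteristic is 5 − 10 + 5 = 0, which agrees with 1 − 1 + 0 = 0.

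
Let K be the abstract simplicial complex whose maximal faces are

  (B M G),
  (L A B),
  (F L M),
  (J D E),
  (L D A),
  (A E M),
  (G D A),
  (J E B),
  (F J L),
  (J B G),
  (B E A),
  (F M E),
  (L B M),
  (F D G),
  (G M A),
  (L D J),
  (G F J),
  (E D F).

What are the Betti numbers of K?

b_0 = 1, b_1 = 1, b_2 = 0.

Take the total order A < B < D < E < F < G < J < L < M on the vertex set. Then K (dimension 2) consists of the simplices:

  0-simplices (9): A, B, D, E, F, G, J, L, M
  1-simplices (27): AB, AD, AE, AG, AL, AM, BE, BG, BJ, BL, BM, DE, DF, DG, DJ, DL, EF, EJ, EM, FG, FJ, FL, FM, GJ, GM, JL, LM
  2-simplices (18): ABE, ABL, ADG, ADL, AEM, AGM, BEJ, BGJ, BGM, BLM, DEF, DEJ, DFG, DJL, EFM, FGJ, FJL, FLM

so the chain groups are C_0 ≅ Z^9, C_1 ≅ Z^27, C_2 ≅ Z^18.

∂_1: C_1 → C_0 is given by ∂[p,q] = [q] − [p]. For instance
  ∂BG = G − B.
This gives a 9×27 integer matrix of rank 8; reducing to Smith normal form yields diagonal entries (1,1,1,1,1,1,1,1).

∂_2: C_2 → C_1 acts by ∂[p,q,r] = [q,r] − [p,r] + [p,q]. For instance
  ∂AEM = EM − AM + AE,
  ∂AGM = GM − AM + AG.
This gives a 27×18 integer matrix of rank 18; reducing to Smith normal form yields diagonal entries (1,1,1,1,1,1,1,1,1,1,1,1,1,1,1,1,1,2).

Reading off H_k = ker ∂_k / im ∂_{k+1}:

  H_0: rank C_0 − rank ∂_1 = 9 − 8 = 1, and the invariant factors of ∂_1 are all 1, so H_0 = Z.
  H_1: rank ker ∂_1 − rank ∂_2 = (27 − 8) − 18 = 1, and ∂_2 has invariant factor 2 > 1, so H_1 = Z ⊕ Z_2.
  H_2: rank ker ∂_2 − rank ∂_3 = (18 − 18) − 0 = 0, and there is no ∂_3, so H_2 = 0.

As a check, the Euler characteristic is 9 − 27 + 18 = 0, which agrees with 1 − 1 + 0 = 0.
(K is a triangulation of the Klein bottle.)

Hence the Betti numbers are b_0 = 1, b_1 = 1, b_2 = 0.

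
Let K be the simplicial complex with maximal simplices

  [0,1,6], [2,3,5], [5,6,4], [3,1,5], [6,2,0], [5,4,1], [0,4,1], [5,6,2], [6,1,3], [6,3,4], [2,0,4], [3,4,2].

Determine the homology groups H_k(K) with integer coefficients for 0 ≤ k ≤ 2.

H_0 ≅ Z,  H_1 ≅ Z_2,  H_2 = 0.

We work with the vertex ordering 0 < 1 < 2 < 3 < 4 < 5 < 6. The simplices of K, each written with vertices in increasing order, are:

  0-simplices (7): [0], [1], [2], [3], [4], [5], [6]
  1-simplices (18): [0,1], [0,2], [0,4], [0,6], [1,3], [1,4], [1,5], [1,6], [2,3], [2,4], [2,5], [2,6], [3,4], [3,5], [3,6], [4,5], [4,6], [5,6]
  2-simplices (12): [0,1,4], [0,1,6], [0,2,4], [0,2,6], [1,3,5], [1,3,6], [1,4,5], [2,3,4], [2,3,5], [2,5,6], [3,4,6], [4,5,6]

so the chain groups are C_0 ≅ Z^7, C_1 ≅ Z^18, C_2 ≅ Z^12.

Boundary ∂_1: C_1 → C_0 sends each edge [p,q] (with p < q) to q − p.
This gives a 7×18 integer matrix of rank 6; reducing to Smith normal form yields diagonal entries (1,1,1,1,1,1).

Boundary ∂_2: C_2 → C_1 acts by ∂[p,q,r] = [q,r] − [p,r] + [p,q]. For instance
  ∂[2,3,5] = [3,5] − [2,5] + [2,3],
  ∂[4,5,6] = [5,6] − [4,6] + [4,5].
The 18×12 boundary matrix has rank 12 and Smith normal form diag(1,1,1,1,1,1,1,1,1,1,1,2).

Now H_k = ker ∂_k / im ∂_{k+1}, so:

  H_0: rank C_0 − rank ∂_1 = 7 − 6 = 1, and the invariant factors of ∂_1 are all 1, so H_0 ≅ Z.
  H_1: rank ker ∂_1 − rank ∂_2 = (18 − 6) − 12 = 0, and ∂_2 has invariant factor 2 > 1, so H_1 ≅ Z_2.
  H_2: rank ker ∂_2 − rank ∂_3 = (12 − 12) − 0 = 0, and there is no ∂_3, so H_2 ≅ 0.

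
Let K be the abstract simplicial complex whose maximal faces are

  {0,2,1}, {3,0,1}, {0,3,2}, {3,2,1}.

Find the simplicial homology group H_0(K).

K has 4 vertices, 6 edges, 4 triangles.
rank ∂_0 = 0, rank ∂_1 = 3 ⇒ b_0 = 4 − 0 − 3 = 1; all invariant factors of ∂_1 are 1 so no torsion. So H_0 ≅ Z.

H_0 ≅ Z.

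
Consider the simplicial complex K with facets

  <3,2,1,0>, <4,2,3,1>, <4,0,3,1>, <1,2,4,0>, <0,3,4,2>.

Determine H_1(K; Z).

Fix the vertex order 0 < 1 < 2 < 3 < 4 and write every simplex with vertices in increasing order. Then dim K = 3 and the simplices of K are:

  0-simplices (5): [0], [1], [2], [3], [4]
  1-simplices (10): [0,1], [0,2], [0,3], [0,4], [1,2], [1,3], [1,4], [2,3], [2,4], [3,4]
  2-simplices (10): [0,1,2], [0,1,3], [0,1,4], [0,2,3], [0,2,4], [0,3,4], [1,2,3], [1,2,4], [1,3,4], [2,3,4]
  3-simplices (5): [0,1,2,3], [0,1,2,4], [0,1,3,4], [0,2,3,4], [1,2,3,4]

Hence C_0 ≅ Z^5, C_1 ≅ Z^10, C_2 ≅ Z^10, C_3 ≅ Z^5.

The boundary map ∂_1: C_1 → C_0 is given by ∂[p,q] = [q] − [p].
The 5×10 boundary matrix has rank 4 and Smith normal form diag(1,1,1,1).

Boundary ∂_2: C_2 → C_1 sends each 2-simplex [p,q,r] to [q,r] − [p,r] + [p,q]. For instance
  ∂[1,2,3] = [2,3] − [1,3] + [1,2],
  ∂[0,2,4] = [2,4] − [0,4] + [0,2].
This gives a 10×10 integer matrix of rank 6; reducing to Smith normal form yields diagonal entries (1,1,1,1,1,1).

Boundary ∂_3: C_3 → C_2 sends each 3-simplex σ to the alternating sum Σ_i (−1)^i (σ with its i-th vertex removed). For instance
  ∂[0,1,2,4] = [1,2,4] − [0,2,4] + [0,1,4] − [0,1,2],
  ∂[0,2,3,4] = [2,3,4] − [0,3,4] + [0,2,4] − [0,2,3].
The resulting 10×5 matrix has rank 4, and its Smith normal form has invariant factors (1,1,1,1).

From H_k ≅ ker(∂_k) / im(∂_{k+1}) we obtain:

  H_1: rank ker ∂_1 − rank ∂_2 = (10 − 4) − 6 = 0, and the invariant factors of ∂_2 are all 1, so H_1 = 0.

(K is a triangulation of the 3-sphere S^3.)

H_1 = 0.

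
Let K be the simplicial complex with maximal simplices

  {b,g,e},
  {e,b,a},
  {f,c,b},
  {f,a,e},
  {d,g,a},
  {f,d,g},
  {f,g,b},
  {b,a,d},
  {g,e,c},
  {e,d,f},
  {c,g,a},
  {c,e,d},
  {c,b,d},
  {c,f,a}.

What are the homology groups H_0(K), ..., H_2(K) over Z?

H_0 ≅ Z,  H_1 ≅ Z^2,  H_2 ≅ Z.

We work with the vertex ordering a < b < c < d < e < f < g. The simplices of K, each written with vertices in increasing order, are:

  0-simplices (7): a, b, c, d, e, f, g
  1-simplices (21): ab, ac, ad, ae, af, ag, bc, bd, be, bf, bg, cd, ce, cf, cg, de, df, dg, ef, eg, fg
  2-simplices (14): abd, abe, acf, acg, adg, aef, bcd, bcf, beg, bfg, cde, ceg, def, dfg

giving chain groups C_0 ≅ Z^7, C_1 ≅ Z^21, C_2 ≅ Z^14.

The boundary map ∂_1: C_1 → C_0 is given by ∂[p,q] = [q] − [p].
This gives a 7×21 integer matrix of rank 6; reducing to Smith normal form yields diagonal entries (1,1,1,1,1,1).

The boundary map ∂_2: C_2 → C_1 maps a triangle to the signed sum of its edges. For instance
  ∂aef = ef − af + ae,
  ∂bcf = cf − bf + bc.
This gives a 21×14 integer matrix of rank 13; reducing to Smith normal form yields diagonal entries (1,1,1,1,1,1,1,1,1,1,1,1,1).

Now H_k = ker ∂_k / im ∂_{k+1}, so:

  H_0: rank C_0 − rank ∂_1 = 7 − 6 = 1, and the invariant factors of ∂_1 are all 1, so H_0 ≅ Z.
  H_1: rank ker ∂_1 − rank ∂_2 = (21 − 6) − 13 = 2, and the invariant factors of ∂_2 are all 1, so H_1 ≅ Z^2.
  H_2: rank ker ∂_2 − rank ∂_3 = (14 − 13) − 0 = 1, and there is no ∂_3, so H_2 ≅ Z.

As a check, the Euler characteristic is 7 − 21 + 14 = 0, which agrees with 1 − 2 + 1 = 0.
(K is a triangulation of the torus T^2.)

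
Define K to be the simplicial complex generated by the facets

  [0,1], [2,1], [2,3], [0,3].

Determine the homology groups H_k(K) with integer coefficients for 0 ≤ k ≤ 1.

Order the vertices as 0 < 1 < 2 < 3. Listing each simplex with vertices in this order, K has dimension 1 with simplices:

  0-simplices (4): [0], [1], [2], [3]
  1-simplices (4): [0,1], [0,3], [1,2], [2,3]

giving chain groups C_0 ≅ Z^4, C_1 ≅ Z^4.

Boundary ∂_1: C_1 → C_0 is given by ∂[p,q] = [q] − [p]. For instance
  ∂[0,3] = [3] − [0].
The resulting 4×4 matrix has rank 3, and its Smith normal form has invariant factors (1,1,1).

Now H_k = ker ∂_k / im ∂_{k+1}, so:

  H_0: rank C_0 − rank ∂_1 = 4 − 3 = 1, and the invariant factors of ∂_1 are all 1, so H_0 = Z.
  H_1: rank ker ∂_1 − rank ∂_2 = (4 − 3) − 0 = 1, and there is no ∂_2, so H_1 = Z.

H_0 ≅ Z,  H_1 ≅ Z.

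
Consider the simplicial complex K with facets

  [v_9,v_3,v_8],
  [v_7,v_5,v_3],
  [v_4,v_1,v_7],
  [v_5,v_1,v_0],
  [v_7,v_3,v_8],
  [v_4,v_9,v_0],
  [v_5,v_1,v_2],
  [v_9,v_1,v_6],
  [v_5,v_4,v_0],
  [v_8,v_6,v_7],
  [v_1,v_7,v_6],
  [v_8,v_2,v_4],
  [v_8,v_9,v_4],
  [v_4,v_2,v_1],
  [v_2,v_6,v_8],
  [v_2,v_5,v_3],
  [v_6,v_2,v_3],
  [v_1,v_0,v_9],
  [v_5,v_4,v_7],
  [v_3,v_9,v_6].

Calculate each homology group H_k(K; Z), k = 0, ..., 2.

H_0 ≅ Z,  H_1 ≅ Z ⊕ Z/2Z,  H_2 = 0.

Order the vertices as v_0 < v_1 < v_2 < v_3 < v_4 < v_5 < v_6 < v_7 < v_8 < v_9. Listing each simplex with vertices in this order, K has dimension 2 with simplices:

  0-simplices (10): [v_0], [v_1], [v_2], [v_3], [v_4], [v_5], [v_6], [v_7], [v_8], [v_9]
  1-simplices (30): (30 of them)
  2-simplices (20): (20 of them)

so the chain groups are C_0 ≅ Z^10, C_1 ≅ Z^30, C_2 ≅ Z^20.

∂_1: C_1 → C_0 maps an edge to its endpoints' difference, ∂[p,q] = q − p.
This gives a 10×30 integer matrix of rank 9; reducing to Smith normal form yields diagonal entries (1,1,1,1,1,1,1,1,1).

∂_2: C_2 → C_1 maps a triangle to the signed sum of its edges. For instance
  ∂[v_3,v_5,v_7] = [v_5,v_7] − [v_3,v_7] + [v_3,v_5],
  ∂[v_3,v_6,v_9] = [v_6,v_9] − [v_3,v_9] + [v_3,v_6].
The 30×20 boundary matrix has rank 20 and Smith normal form diag(1,1,1,1,1,1,1,1,1,1,1,1,1,1,1,1,1,1,1,2).

Now H_k = ker ∂_k / im ∂_{k+1}, so:

  H_0: rank C_0 − rank ∂_1 = 10 − 9 = 1, and the invariant factors of ∂_1 are all 1, so H_0 = Z.
  H_1: rank ker ∂_1 − rank ∂_2 = (30 − 9) − 20 = 1, and ∂_2 has invariant factor 2 > 1, so H_1 = Z ⊕ Z/2Z.
  H_2: rank ker ∂_2 − rank ∂_3 = (20 − 20) − 0 = 0, and there is no ∂_3, so H_2 = 0.

As a check, the Euler characteristic is 10 − 30 + 20 = 0, which agrees with 1 − 1 + 0 = 0.
(K is a triangulation of the Klein bottle.)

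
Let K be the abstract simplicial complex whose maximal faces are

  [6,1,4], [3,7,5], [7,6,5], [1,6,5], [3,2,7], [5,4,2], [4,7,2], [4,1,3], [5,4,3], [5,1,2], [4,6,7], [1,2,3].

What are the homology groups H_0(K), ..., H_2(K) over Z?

K has 7 vertices, 18 edges, 12 triangles.
rank ∂_0 = 0, rank ∂_1 = 6 ⇒ b_0 = 7 − 0 − 6 = 1; all invariant factors of ∂_1 are 1 so no torsion. So H_0 = Z.
rank ∂_1 = 6, rank ∂_2 = 12 ⇒ b_1 = 18 − 6 − 12 = 0; ∂_2 has invariant factor(s) [2] giving torsion. So H_1 = Z_2.
rank ∂_2 = 12, rank ∂_3 = 0 ⇒ b_2 = 12 − 12 − 0 = 0. So H_2 = 0.

H_0 ≅ Z,  H_1 ≅ Z_2,  H_2 = 0.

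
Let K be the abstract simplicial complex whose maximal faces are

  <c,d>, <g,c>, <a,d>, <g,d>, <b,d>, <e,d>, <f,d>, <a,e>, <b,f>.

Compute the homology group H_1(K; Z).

H_1 = Z^3.

Fix the vertex order a < b < c < d < e < f < g and write every simplex with vertices in increasing order. Then dim K = 1 and the simplices of K are:

  0-simplices (7): a, b, c, d, e, f, g
  1-simplices (9): ad, ae, bd, bf, cd, cg, de, df, dg

giving chain groups C_0 ≅ Z^7, C_1 ≅ Z^9.

∂_1: C_1 → C_0 maps an edge to its endpoints' difference, ∂[p,q] = q − p.
This gives a 7×9 integer matrix of rank 6; reducing to Smith normal form yields diagonal entries (1,1,1,1,1,1).

From H_k ≅ ker(∂_k) / im(∂_{k+1}) we obtain:

  H_1: rank ker ∂_1 − rank ∂_2 = (9 − 6) − 0 = 3, and there is no ∂_2, so H_1 = Z^3.

(K is a triangulation of a wedge of 3 circles.)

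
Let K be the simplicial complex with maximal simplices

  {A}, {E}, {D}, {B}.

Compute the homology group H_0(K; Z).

H_0 = Z^4.

Fix the vertex order A < B < D < E and write every simplex with vertices in increasing order. Then dim K = 0 and the simplices of K are:

  0-simplices (4): A, B, D, E

Hence C_0 ≅ Z^4.

Now H_k = ker ∂_k / im ∂_{k+1}, so:

  H_0: rank C_0 − rank ∂_1 = 4 − 0 = 4, and there is no ∂_1, so H_0 = Z^4.

(K is a triangulation of a set of 4 points.)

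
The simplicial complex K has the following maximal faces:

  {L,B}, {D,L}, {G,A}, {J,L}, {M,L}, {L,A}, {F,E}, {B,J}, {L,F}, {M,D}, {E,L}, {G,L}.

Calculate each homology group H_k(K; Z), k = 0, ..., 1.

Take the total order A < B < D < E < F < G < J < L < M on the vertex set. Then K (dimension 1) consists of the simplices:

  0-simplices (9): A, B, D, E, F, G, J, L, M
  1-simplices (12): AG, AL, BJ, BL, DL, DM, EF, EL, FL, GL, JL, LM

giving chain groups C_0 ≅ Z^9, C_1 ≅ Z^12.

∂_1: C_1 → C_0 maps an edge to its endpoints' difference, ∂[p,q] = q − p. For instance
  ∂GL = L − G.
This gives a 9×12 integer matrix of rank 8; reducing to Smith normal form yields diagonal entries (1,1,1,1,1,1,1,1).

From H_k ≅ ker(∂_k) / im(∂_{k+1}) we obtain:

  H_0: rank C_0 − rank ∂_1 = 9 − 8 = 1, and the invariant factors of ∂_1 are all 1, so H_0 ≅ Z.
  H_1: rank ker ∂_1 − rank ∂_2 = (12 − 8) − 0 = 4, and there is no ∂_2, so H_1 ≅ Z^4.

(K is a triangulation of a wedge of 4 circles.)

H_0 ≅ Z,  H_1 ≅ Z^4.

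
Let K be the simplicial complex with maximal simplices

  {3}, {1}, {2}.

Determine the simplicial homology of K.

Take the total order 1 < 2 < 3 on the vertex set. Then K (dimension 0) consists of the simplices:

  0-simplices (3): [1], [2], [3]

Hence C_0 ≅ Z^3.

Now H_k = ker ∂_k / im ∂_{k+1}, so:

  H_0: rank C_0 − rank ∂_1 = 3 − 0 = 3, and there is no ∂_1, so H_0 = Z^3.

H_0 ≅ Z^3.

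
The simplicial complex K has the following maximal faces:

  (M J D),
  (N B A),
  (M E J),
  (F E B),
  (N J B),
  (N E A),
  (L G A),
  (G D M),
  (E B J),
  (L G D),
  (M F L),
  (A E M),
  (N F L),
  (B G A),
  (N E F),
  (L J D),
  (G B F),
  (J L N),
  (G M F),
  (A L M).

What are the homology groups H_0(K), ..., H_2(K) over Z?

We work with the vertex ordering A < B < D < E < F < G < J < L < M < N. The simplices of K, each written with vertices in increasing order, are:

  0-simplices (10): A, B, D, E, F, G, J, L, M, N
  1-simplices (30): AB, AE, AG, AL, AM, AN, BE, BF, BG, BJ, BN, DG, DJ, DL, DM, EF, EJ, EM, EN, FG, FL, FM, FN, GL, GM, JL, JM, JN, LM, LN
  2-simplices (20): ABG, ABN, AEM, AEN, AGL, ALM, BEF, BEJ, BFG, BJN, DGL, DGM, DJL, DJM, EFN, EJM, FGM, FLM, FLN, JLN

Hence C_0 ≅ Z^10, C_1 ≅ Z^30, C_2 ≅ Z^20.

Boundary ∂_1: C_1 → C_0 is given by ∂[p,q] = [q] − [p].
This gives a 10×30 integer matrix of rank 9; reducing to Smith normal form yields diagonal entries (1,1,1,1,1,1,1,1,1).

The boundary map ∂_2: C_2 → C_1 sends each 2-simplex [p,q,r] to [q,r] − [p,r] + [p,q]. For instance
  ∂EJM = JM − EM + EJ,
  ∂BFG = FG − BG + BF.
The 30×20 boundary matrix has rank 20 and Smith normal form diag(1,1,1,1,1,1,1,1,1,1,1,1,1,1,1,1,1,1,1,2).

Computing H_k = (kernel of ∂_k) / (image of ∂_{k+1}):

  H_0: rank C_0 − rank ∂_1 = 10 − 9 = 1, and the invariant factors of ∂_1 are all 1, so H_0 = Z.
  H_1: rank ker ∂_1 − rank ∂_2 = (30 − 9) − 20 = 1, and ∂_2 has invariant factor 2 > 1, so H_1 = Z ⊕ Z/2Z.
  H_2: rank ker ∂_2 − rank ∂_3 = (20 − 20) − 0 = 0, and there is no ∂_3, so H_2 = 0.

H_0 ≅ Z,  H_1 ≅ Z ⊕ Z/2Z,  H_2 = 0.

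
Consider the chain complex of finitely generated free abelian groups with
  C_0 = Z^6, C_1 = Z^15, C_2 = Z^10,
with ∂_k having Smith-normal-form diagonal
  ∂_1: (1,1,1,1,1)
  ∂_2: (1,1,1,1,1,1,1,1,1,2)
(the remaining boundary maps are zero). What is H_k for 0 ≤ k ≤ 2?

H_0 = Z,  H_1 = Z/2,  H_2 = 0.

H_0: b_0 = 6 − 0 − 5 = 1; torsion from ∂_1 factors > 1: none. So H_0 = Z.
H_1: b_1 = 15 − 5 − 10 = 0; torsion from ∂_2 factors > 1: [2]. So H_1 = Z/2.
H_2: b_2 = 10 − 10 − 0 = 0; torsion from ∂_3 factors > 1: none. So H_2 = 0.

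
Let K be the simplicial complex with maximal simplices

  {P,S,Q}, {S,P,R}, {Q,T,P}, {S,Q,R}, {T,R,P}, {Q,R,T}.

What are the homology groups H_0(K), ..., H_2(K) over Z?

H_0 ≅ Z,  H_1 = 0,  H_2 ≅ Z.

Fix the vertex order P < Q < R < S < T and write every simplex with vertices in increasing order. Then dim K = 2 and the simplices of K are:

  0-simplices (5): P, Q, R, S, T
  1-simplices (9): PQ, PR, PS, PT, QR, QS, QT, RS, RT
  2-simplices (6): PQS, PQT, PRS, PRT, QRS, QRT

giving chain groups C_0 ≅ Z^5, C_1 ≅ Z^9, C_2 ≅ Z^6.

The boundary map ∂_1: C_1 → C_0 maps an edge to its endpoints' difference, ∂[p,q] = q − p. For instance
  ∂QS = S − Q.
As a 5×9 matrix over Z this has rank 4, with invariant factors (1,1,1,1).

Boundary ∂_2: C_2 → C_1 acts by ∂[p,q,r] = [q,r] − [p,r] + [p,q]. For instance
  ∂PRS = RS − PS + PR,
  ∂PRT = RT − PT + PR.
As a 9×6 matrix over Z this has rank 5, with invariant factors (1,1,1,1,1).

Computing H_k = (kernel of ∂_k) / (image of ∂_{k+1}):

  H_0: rank C_0 − rank ∂_1 = 5 − 4 = 1, and the invariant factors of ∂_1 are all 1, so H_0 = Z.
  H_1: rank ker ∂_1 − rank ∂_2 = (9 − 4) − 5 = 0, and the invariant factors of ∂_2 are all 1, so H_1 = 0.
  H_2: rank ker ∂_2 − rank ∂_3 = (6 − 5) − 0 = 1, and there is no ∂_3, so H_2 = Z.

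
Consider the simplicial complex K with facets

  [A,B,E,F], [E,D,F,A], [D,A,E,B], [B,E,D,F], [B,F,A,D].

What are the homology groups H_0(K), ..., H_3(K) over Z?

H_0 ≅ Z,  H_1 = 0,  H_2 = 0,  H_3 ≅ Z.

We work with the vertex ordering A < B < D < E < F. The simplices of K, each written with vertices in increasing order, are:

  0-simplices (5): A, B, D, E, F
  1-simplices (10): AB, AD, AE, AF, BD, BE, BF, DE, DF, EF
  2-simplices (10): ABD, ABE, ABF, ADE, ADF, AEF, BDE, BDF, BEF, DEF
  3-simplices (5): ABDE, ABDF, ABEF, ADEF, BDEF

Hence C_0 ≅ Z^5, C_1 ≅ Z^10, C_2 ≅ Z^10, C_3 ≅ Z^5.

∂_1: C_1 → C_0 sends each edge [p,q] (with p < q) to q − p.
The resulting 5×10 matrix has rank 4, and its Smith normal form has invariant factors (1,1,1,1).

∂_2: C_2 → C_1 maps a triangle to the signed sum of its edges. For instance
  ∂BEF = EF − BF + BE,
  ∂ABD = BD − AD + AB.
This gives a 10×10 integer matrix of rank 6; reducing to Smith normal form yields diagonal entries (1,1,1,1,1,1).

The boundary map ∂_3: C_3 → C_2 sends each 3-simplex σ to the alternating sum Σ_i (−1)^i (σ with its i-th vertex removed). For instance
  ∂BDEF = DEF − BEF + BDF − BDE,
  ∂ABEF = BEF − AEF + ABF − ABE.
The resulting 10×5 matrix has rank 4, and its Smith normal form has invariant factors (1,1,1,1).

Reading off H_k = ker ∂_k / im ∂_{k+1}:

  H_0: rank C_0 − rank ∂_1 = 5 − 4 = 1, and the invariant factors of ∂_1 are all 1, so H_0 ≅ Z.
  H_1: rank ker ∂_1 − rank ∂_2 = (10 − 4) − 6 = 0, and the invariant factors of ∂_2 are all 1, so H_1 ≅ 0.
  H_2: rank ker ∂_2 − rank ∂_3 = (10 − 6) − 4 = 0, and the invariant factors of ∂_3 are all 1, so H_2 ≅ 0.
  H_3: rank ker ∂_3 − rank ∂_4 = (5 − 4) − 0 = 1, and there is no ∂_4, so H_3 ≅ Z.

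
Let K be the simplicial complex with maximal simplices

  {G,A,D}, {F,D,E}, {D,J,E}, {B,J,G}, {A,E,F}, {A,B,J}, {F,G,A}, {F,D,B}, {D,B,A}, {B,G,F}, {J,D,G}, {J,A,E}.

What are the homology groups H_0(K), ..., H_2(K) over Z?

Take the total order A < B < D < E < F < G < J on the vertex set. Then K (dimension 2) consists of the simplices:

  0-simplices (7): A, B, D, E, F, G, J
  1-simplices (18): AB, AD, AE, AF, AG, AJ, BD, BF, BG, BJ, DE, DF, DG, DJ, EF, EJ, FG, GJ
  2-simplices (12): ABD, ABJ, ADG, AEF, AEJ, AFG, BDF, BFG, BGJ, DEF, DEJ, DGJ

giving chain groups C_0 ≅ Z^7, C_1 ≅ Z^18, C_2 ≅ Z^12.

∂_1: C_1 → C_0 sends each edge [p,q] (with p < q) to q − p. For instance
  ∂DE = E − D.
The 7×18 boundary matrix has rank 6 and Smith normal form diag(1,1,1,1,1,1).

The boundary map ∂_2: C_2 → C_1 sends each 2-simplex [p,q,r] to [q,r] − [p,r] + [p,q]. For instance
  ∂BGJ = GJ − BJ + BG,
  ∂AEJ = EJ − AJ + AE.
The 18×12 boundary matrix has rank 12 and Smith normal form diag(1,1,1,1,1,1,1,1,1,1,1,2).

Reading off H_k = ker ∂_k / im ∂_{k+1}:

  H_0: rank C_0 − rank ∂_1 = 7 − 6 = 1, and the invariant factors of ∂_1 are all 1, so H_0 = Z.
  H_1: rank ker ∂_1 − rank ∂_2 = (18 − 6) − 12 = 0, and ∂_2 has invariant factor 2 > 1, so H_1 = Z_2.
  H_2: rank ker ∂_2 − rank ∂_3 = (12 − 12) − 0 = 0, and there is no ∂_3, so H_2 = 0.

As a check, the Euler characteristic is 7 − 18 + 12 = 1, which agrees with 1 − 0 + 0 = 1.
(K is a triangulation of the real projective plane RP^2.)

H_0 = Z,  H_1 = Z_2,  H_2 = 0.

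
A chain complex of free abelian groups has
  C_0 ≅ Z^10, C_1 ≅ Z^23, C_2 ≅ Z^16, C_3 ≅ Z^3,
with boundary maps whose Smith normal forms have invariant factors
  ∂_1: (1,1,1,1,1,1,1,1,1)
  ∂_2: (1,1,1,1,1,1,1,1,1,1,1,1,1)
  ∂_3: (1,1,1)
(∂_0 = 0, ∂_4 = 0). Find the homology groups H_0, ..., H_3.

H_0: b_0 = 10 − 0 − 9 = 1; torsion from ∂_1 factors > 1: none. So H_0 ≅ Z.
H_1: b_1 = 23 − 9 − 13 = 1; torsion from ∂_2 factors > 1: none. So H_1 ≅ Z.
H_2: b_2 = 16 − 13 − 3 = 0; torsion from ∂_3 factors > 1: none. So H_2 ≅ 0.
H_3: b_3 = 3 − 3 − 0 = 0; torsion from ∂_4 factors > 1: none. So H_3 ≅ 0.

H_0 ≅ Z,  H_1 ≅ Z,  H_2 = 0,  H_3 = 0.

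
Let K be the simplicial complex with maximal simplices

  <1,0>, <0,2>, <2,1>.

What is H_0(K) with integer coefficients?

H_0 = Z.

Take the total order 0 < 1 < 2 on the vertex set. Then K (dimension 1) consists of the simplices:

  0-simplices (3): [0], [1], [2]
  1-simplices (3): [0,1], [0,2], [1,2]

Hence C_0 ≅ Z^3, C_1 ≅ Z^3.

The boundary map ∂_1: C_1 → C_0 sends each edge [p,q] (with p < q) to q − p. For instance
  ∂[0,2] = [2] − [0].
The 3×3 boundary matrix has rank 2 and Smith normal form diag(1,1).

From H_k ≅ ker(∂_k) / im(∂_{k+1}) we obtain:

  H_0: rank C_0 − rank ∂_1 = 3 − 2 = 1, and the invariant factors of ∂_1 are all 1, so H_0 ≅ Z.

(K is a triangulation of the circle S^1.)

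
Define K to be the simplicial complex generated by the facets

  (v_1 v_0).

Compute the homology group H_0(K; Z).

Fix the vertex order v_0 < v_1 and write every simplex with vertices in increasing order. Then dim K = 1 and the simplices of K are:

  0-simplices (2): [v_0], [v_1]
  1-simplices (1): [v_0,v_1]

giving chain groups C_0 ≅ Z^2, C_1 ≅ Z^1.

∂_1: C_1 → C_0 is given by ∂[p,q] = [q] − [p]. For instance
  ∂[v_0,v_1] = [v_1] − [v_0].
This gives a 2×1 integer matrix of rank 1; reducing to Smith normal form yields diagonal entries (1).

Computing H_k = (kernel of ∂_k) / (image of ∂_{k+1}):

  H_0: rank C_0 − rank ∂_1 = 2 − 1 = 1, and the invariant factors of ∂_1 are all 1, so H_0 ≅ Z.

H_0 = Z.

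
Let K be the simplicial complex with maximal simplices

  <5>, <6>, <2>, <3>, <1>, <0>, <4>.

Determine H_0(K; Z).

H_0 = Z^7.

Fix the vertex order 0 < 1 < 2 < 3 < 4 < 5 < 6 and write every simplex with vertices in increasing order. Then dim K = 0 and the simplices of K are:

  0-simplices (7): [0], [1], [2], [3], [4], [5], [6]

Hence C_0 ≅ Z^7.

Now H_k = ker ∂_k / im ∂_{k+1}, so:

  H_0: rank C_0 − rank ∂_1 = 7 − 0 = 7, and there is no ∂_1, so H_0 = Z^7.

(K is a triangulation of the disjoint union of a set of 4 points and a set of 3 points.)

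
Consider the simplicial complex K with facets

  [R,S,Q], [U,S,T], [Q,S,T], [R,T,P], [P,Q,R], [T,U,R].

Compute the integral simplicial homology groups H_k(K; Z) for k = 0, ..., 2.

H_0 ≅ Z,  H_1 ≅ Z,  H_2 = 0.

Fix the vertex order P < Q < R < S < T < U and write every simplex with vertices in increasing order. Then dim K = 2 and the simplices of K are:

  0-simplices (6): P, Q, R, S, T, U
  1-simplices (12): PQ, PR, PT, QR, QS, QT, RS, RT, RU, ST, SU, TU
  2-simplices (6): PQR, PRT, QRS, QST, RTU, STU

giving chain groups C_0 ≅ Z^6, C_1 ≅ Z^12, C_2 ≅ Z^6.

∂_1: C_1 → C_0 sends each edge [p,q] (with p < q) to q − p.
This gives a 6×12 integer matrix of rank 5; reducing to Smith normal form yields diagonal entries (1,1,1,1,1).

Boundary ∂_2: C_2 → C_1 maps a triangle to the signed sum of its edges. For instance
  ∂PRT = RT − PT + PR,
  ∂QRS = RS − QS + QR.
The resulting 12×6 matrix has rank 6, and its Smith normal form has invariant factors (1,1,1,1,1,1).

Reading off H_k = ker ∂_k / im ∂_{k+1}:

  H_0: rank C_0 − rank ∂_1 = 6 − 5 = 1, and the invariant factors of ∂_1 are all 1, so H_0 ≅ Z.
  H_1: rank ker ∂_1 − rank ∂_2 = (12 − 5) − 6 = 1, and the invariant factors of ∂_2 are all 1, so H_1 ≅ Z.
  H_2: rank ker ∂_2 − rank ∂_3 = (6 − 6) − 0 = 0, and there is no ∂_3, so H_2 ≅ 0.

As a check, the Euler characteristic is 6 − 12 + 6 = 0, which agrees with 1 − 1 + 0 = 0.
(K is a triangulation of the cylinder S^1 x I.)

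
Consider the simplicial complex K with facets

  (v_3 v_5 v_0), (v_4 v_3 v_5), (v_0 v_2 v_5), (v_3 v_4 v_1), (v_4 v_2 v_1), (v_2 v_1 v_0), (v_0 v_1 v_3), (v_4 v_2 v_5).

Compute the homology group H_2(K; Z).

Fix the vertex order v_0 < v_1 < v_2 < v_3 < v_4 < v_5 and write every simplex with vertices in increasing order. Then dim K = 2 and the simplices of K are:

  0-simplices (6): [v_0], [v_1], [v_2], [v_3], [v_4], [v_5]
  1-simplices (12): [v_0,v_1], [v_0,v_2], [v_0,v_3], [v_0,v_5], [v_1,v_2], [v_1,v_3], [v_1,v_4], [v_2,v_4], [v_2,v_5], [v_3,v_4], [v_3,v_5], [v_4,v_5]
  2-simplices (8): [v_0,v_1,v_2], [v_0,v_1,v_3], [v_0,v_2,v_5], [v_0,v_3,v_5], [v_1,v_2,v_4], [v_1,v_3,v_4], [v_2,v_4,v_5], [v_3,v_4,v_5]

giving chain groups C_0 ≅ Z^6, C_1 ≅ Z^12, C_2 ≅ Z^8.

∂_1: C_1 → C_0 sends each edge [p,q] (with p < q) to q − p.
This gives a 6×12 integer matrix of rank 5; reducing to Smith normal form yields diagonal entries (1,1,1,1,1).

Boundary ∂_2: C_2 → C_1 acts by ∂[p,q,r] = [q,r] − [p,r] + [p,q]. For instance
  ∂[v_1,v_3,v_4] = [v_3,v_4] − [v_1,v_4] + [v_1,v_3],
  ∂[v_0,v_1,v_2] = [v_1,v_2] − [v_0,v_2] + [v_0,v_1].
This gives a 12×8 integer matrix of rank 7; reducing to Smith normal form yields diagonal entries (1,1,1,1,1,1,1).

Reading off H_k = ker ∂_k / im ∂_{k+1}:

  H_2: rank ker ∂_2 − rank ∂_3 = (8 − 7) − 0 = 1, and there is no ∂_3, so H_2 = Z.

H_2 ≅ Z.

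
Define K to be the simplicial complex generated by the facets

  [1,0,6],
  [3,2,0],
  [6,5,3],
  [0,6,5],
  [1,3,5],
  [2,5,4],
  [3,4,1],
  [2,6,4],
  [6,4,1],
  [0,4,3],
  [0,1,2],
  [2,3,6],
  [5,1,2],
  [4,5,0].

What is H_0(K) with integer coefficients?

H_0 ≅ Z.

Fix the vertex order 0 < 1 < 2 < 3 < 4 < 5 < 6 and write every simplex with vertices in increasing order. Then dim K = 2 and the simplices of K are:

  0-simplices (7): [0], [1], [2], [3], [4], [5], [6]
  1-simplices (21): [0,1], [0,2], [0,3], [0,4], [0,5], [0,6], [1,2], [1,3], [1,4], [1,5], [1,6], [2,3], [2,4], [2,5], [2,6], [3,4], [3,5], [3,6], [4,5], [4,6], [5,6]
  2-simplices (14): [0,1,2], [0,1,6], [0,2,3], [0,3,4], [0,4,5], [0,5,6], [1,2,5], [1,3,4], [1,3,5], [1,4,6], [2,3,6], [2,4,5], [2,4,6], [3,5,6]

so the chain groups are C_0 ≅ Z^7, C_1 ≅ Z^21, C_2 ≅ Z^14.

∂_1: C_1 → C_0 maps an edge to its endpoints' difference, ∂[p,q] = q − p.
As a 7×21 matrix over Z this has rank 6, with invariant factors (1,1,1,1,1,1).

The boundary map ∂_2: C_2 → C_1 maps a triangle to the signed sum of its edges. For instance
  ∂[0,2,3] = [2,3] − [0,3] + [0,2],
  ∂[0,5,6] = [5,6] − [0,6] + [0,5].
This gives a 21×14 integer matrix of rank 13; reducing to Smith normal form yields diagonal entries (1,1,1,1,1,1,1,1,1,1,1,1,1).

Reading off H_k = ker ∂_k / im ∂_{k+1}:

  H_0: rank C_0 − rank ∂_1 = 7 − 6 = 1, and the invariant factors of ∂_1 are all 1, so H_0 ≅ Z.

(K is a triangulation of the torus T^2.)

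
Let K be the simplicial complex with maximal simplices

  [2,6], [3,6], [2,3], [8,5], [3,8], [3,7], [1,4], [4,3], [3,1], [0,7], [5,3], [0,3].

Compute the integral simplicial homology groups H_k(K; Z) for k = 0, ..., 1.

Fix the vertex order 0 < 1 < 2 < 3 < 4 < 5 < 6 < 7 < 8 and write every simplex with vertices in increasing order. Then dim K = 1 and the simplices of K are:

  0-simplices (9): [0], [1], [2], [3], [4], [5], [6], [7], [8]
  1-simplices (12): [0,3], [0,7], [1,3], [1,4], [2,3], [2,6], [3,4], [3,5], [3,6], [3,7], [3,8], [5,8]

giving chain groups C_0 ≅ Z^9, C_1 ≅ Z^12.

Boundary ∂_1: C_1 → C_0 is given by ∂[p,q] = [q] − [p]. For instance
  ∂[3,7] = [7] − [3].
The 9×12 boundary matrix has rank 8 and Smith normal form diag(1,1,1,1,1,1,1,1).

Computing H_k = (kernel of ∂_k) / (image of ∂_{k+1}):

  H_0: rank C_0 − rank ∂_1 = 9 − 8 = 1, and the invariant factors of ∂_1 are all 1, so H_0 = Z.
  H_1: rank ker ∂_1 − rank ∂_2 = (12 − 8) − 0 = 4, and there is no ∂_2, so H_1 = Z^4.

As a check, the Euler characteristic is 9 − 12 = -3, which agrees with 1 − 4 = -3.

H_0 = Z,  H_1 = Z^4.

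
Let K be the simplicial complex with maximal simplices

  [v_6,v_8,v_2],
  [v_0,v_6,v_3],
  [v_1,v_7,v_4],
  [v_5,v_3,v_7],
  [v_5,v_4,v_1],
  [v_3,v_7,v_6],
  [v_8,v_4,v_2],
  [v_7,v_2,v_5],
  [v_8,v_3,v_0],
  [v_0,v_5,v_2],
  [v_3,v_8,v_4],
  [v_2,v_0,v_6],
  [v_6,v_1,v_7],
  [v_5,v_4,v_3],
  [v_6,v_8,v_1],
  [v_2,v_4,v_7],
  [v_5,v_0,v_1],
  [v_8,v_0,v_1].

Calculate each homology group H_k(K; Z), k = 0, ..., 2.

We work with the vertex ordering v_0 < v_1 < v_2 < v_3 < v_4 < v_5 < v_6 < v_7 < v_8. The simplices of K, each written with vertices in increasing order, are:

  0-simplices (9): [v_0], [v_1], [v_2], [v_3], [v_4], [v_5], [v_6], [v_7], [v_8]
  1-simplices (27): (27 of them)
  2-simplices (18): (18 of them)

so the chain groups are C_0 ≅ Z^9, C_1 ≅ Z^27, C_2 ≅ Z^18.

∂_1: C_1 → C_0 maps an edge to its endpoints' difference, ∂[p,q] = q − p.
The resulting 9×27 matrix has rank 8, and its Smith normal form has invariant factors (1,1,1,1,1,1,1,1).

∂_2: C_2 → C_1 maps a triangle to the signed sum of its edges. For instance
  ∂[v_2,v_5,v_7] = [v_5,v_7] − [v_2,v_7] + [v_2,v_5],
  ∂[v_2,v_4,v_8] = [v_4,v_8] − [v_2,v_8] + [v_2,v_4].
This gives a 27×18 integer matrix of rank 18; reducing to Smith normal form yields diagonal entries (1,1,1,1,1,1,1,1,1,1,1,1,1,1,1,1,1,2).

From H_k ≅ ker(∂_k) / im(∂_{k+1}) we obtain:

  H_0: rank C_0 − rank ∂_1 = 9 − 8 = 1, and the invariant factors of ∂_1 are all 1, so H_0 = Z.
  H_1: rank ker ∂_1 − rank ∂_2 = (27 − 8) − 18 = 1, and ∂_2 has invariant factor 2 > 1, so H_1 = Z ⊕ Z_2.
  H_2: rank ker ∂_2 − rank ∂_3 = (18 − 18) − 0 = 0, and there is no ∂_3, so H_2 = 0.

As a check, the Euler characteristic is 9 − 27 + 18 = 0, which agrees with 1 − 1 + 0 = 0.

H_0 = Z,  H_1 = Z ⊕ Z_2,  H_2 = 0.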